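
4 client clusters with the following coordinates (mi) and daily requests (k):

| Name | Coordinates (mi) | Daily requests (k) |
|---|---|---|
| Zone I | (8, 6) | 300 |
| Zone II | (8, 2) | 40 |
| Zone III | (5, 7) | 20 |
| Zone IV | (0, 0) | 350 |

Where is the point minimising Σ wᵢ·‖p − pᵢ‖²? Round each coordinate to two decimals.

(3.97, 2.85)

The minimiser of Σwᵢ‖p−pᵢ‖² is the weighted centroid p* = (Σwᵢpᵢ)/(Σwᵢ).
Σwᵢ = 710.
Σwᵢxᵢ = 300·8 + 40·8 + 20·5 + 350·0 = 2820.
Σwᵢyᵢ = 300·6 + 40·2 + 20·7 + 350·0 = 2020.
x* = 2820/710 = 3.97, y* = 2020/710 = 2.85.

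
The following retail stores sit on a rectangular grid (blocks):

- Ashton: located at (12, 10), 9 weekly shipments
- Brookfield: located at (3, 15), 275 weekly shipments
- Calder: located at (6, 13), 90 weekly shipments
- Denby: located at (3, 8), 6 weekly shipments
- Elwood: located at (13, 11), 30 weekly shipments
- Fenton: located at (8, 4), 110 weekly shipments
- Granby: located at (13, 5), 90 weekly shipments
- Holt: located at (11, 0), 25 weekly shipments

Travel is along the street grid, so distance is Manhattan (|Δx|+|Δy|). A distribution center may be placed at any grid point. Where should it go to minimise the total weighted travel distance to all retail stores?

Manhattan distance separates: Σwᵢ(|x−xᵢ|+|y−yᵢ|) = Σwᵢ|x−xᵢ| + Σwᵢ|y−yᵢ|, so x and y are optimised independently as 1-D weighted medians.
Total weight W = 635; half = 317.5.
x-coordinate, sorted with cumulative weight:
  x=3 (Brookfield, w=275) cum 275
  x=3 (Denby, w=6) cum 281
  x=6 (Calder, w=90) cum 371  ← median
  x=8 (Fenton, w=110) cum 481
  x=11 (Holt, w=25) cum 506
  x=12 (Ashton, w=9) cum 515
  x=13 (Elwood, w=30) cum 545
  x=13 (Granby, w=90) cum 635
⇒ x* = 6
y-coordinate, sorted with cumulative weight:
  y=0 (Holt, w=25) cum 25
  y=4 (Fenton, w=110) cum 135
  y=5 (Granby, w=90) cum 225
  y=8 (Denby, w=6) cum 231
  y=10 (Ashton, w=9) cum 240
  y=11 (Elwood, w=30) cum 270
  y=13 (Calder, w=90) cum 360  ← median
  y=15 (Brookfield, w=275) cum 635
⇒ y* = 13

(6, 13)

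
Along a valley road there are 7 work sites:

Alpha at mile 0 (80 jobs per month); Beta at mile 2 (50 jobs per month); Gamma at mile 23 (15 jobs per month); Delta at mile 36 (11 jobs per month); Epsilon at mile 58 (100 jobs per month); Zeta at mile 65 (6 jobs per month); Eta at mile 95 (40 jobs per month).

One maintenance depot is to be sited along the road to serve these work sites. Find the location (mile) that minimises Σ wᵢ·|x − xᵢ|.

For a sum of weighted absolute distances on a line, the optimum is the weighted median (not the mean). Total weight W = 302; half-weight = 151.
Sort by position and accumulate weight:
  mile 0 (Alpha, w=80) → cum 80
  mile 2 (Beta, w=50) → cum 130
  mile 23 (Gamma, w=15) → cum 145
  mile 36 (Delta, w=11) → cum 156  ≥ 151 → median here
  mile 58 (Epsilon, w=100) → cum 256
  mile 65 (Zeta, w=6) → cum 262
  mile 95 (Eta, w=40) → cum 302
Optimal location: mile 36.

x = 36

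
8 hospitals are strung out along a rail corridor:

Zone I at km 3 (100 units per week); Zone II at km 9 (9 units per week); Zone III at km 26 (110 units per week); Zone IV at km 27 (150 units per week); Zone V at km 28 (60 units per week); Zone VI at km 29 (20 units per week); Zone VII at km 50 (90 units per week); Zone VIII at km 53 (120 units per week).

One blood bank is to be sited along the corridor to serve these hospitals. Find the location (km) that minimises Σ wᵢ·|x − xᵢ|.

x = 27

For a sum of weighted absolute distances on a line, the optimum is the weighted median (not the mean). Total weight W = 659; half-weight = 329.5.
Sort by position and accumulate weight:
  km 3 (Zone I, w=100) → cum 100
  km 9 (Zone II, w=9) → cum 109
  km 26 (Zone III, w=110) → cum 219
  km 27 (Zone IV, w=150) → cum 369  ≥ 329.5 → median here
  km 28 (Zone V, w=60) → cum 429
  km 29 (Zone VI, w=20) → cum 449
  km 50 (Zone VII, w=90) → cum 539
  km 53 (Zone VIII, w=120) → cum 659
Optimal location: km 27.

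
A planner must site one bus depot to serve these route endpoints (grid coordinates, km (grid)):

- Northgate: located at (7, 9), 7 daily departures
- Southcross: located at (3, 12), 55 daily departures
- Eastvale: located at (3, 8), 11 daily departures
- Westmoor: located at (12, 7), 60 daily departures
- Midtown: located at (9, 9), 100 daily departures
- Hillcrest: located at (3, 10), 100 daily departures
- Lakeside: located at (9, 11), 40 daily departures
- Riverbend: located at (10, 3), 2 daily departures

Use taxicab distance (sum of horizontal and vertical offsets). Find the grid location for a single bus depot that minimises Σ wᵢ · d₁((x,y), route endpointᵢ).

Manhattan distance separates: Σwᵢ(|x−xᵢ|+|y−yᵢ|) = Σwᵢ|x−xᵢ| + Σwᵢ|y−yᵢ|, so x and y are optimised independently as 1-D weighted medians.
Total weight W = 375; half = 187.5.
x-coordinate, sorted with cumulative weight:
  x=3 (Southcross, w=55) cum 55
  x=3 (Eastvale, w=11) cum 66
  x=3 (Hillcrest, w=100) cum 166
  x=7 (Northgate, w=7) cum 173
  x=9 (Midtown, w=100) cum 273  ← median
  x=9 (Lakeside, w=40) cum 313
  x=10 (Riverbend, w=2) cum 315
  x=12 (Westmoor, w=60) cum 375
⇒ x* = 9
y-coordinate, sorted with cumulative weight:
  y=3 (Riverbend, w=2) cum 2
  y=7 (Westmoor, w=60) cum 62
  y=8 (Eastvale, w=11) cum 73
  y=9 (Northgate, w=7) cum 80
  y=9 (Midtown, w=100) cum 180
  y=10 (Hillcrest, w=100) cum 280  ← median
  y=11 (Lakeside, w=40) cum 320
  y=12 (Southcross, w=55) cum 375
⇒ y* = 10

(9, 10)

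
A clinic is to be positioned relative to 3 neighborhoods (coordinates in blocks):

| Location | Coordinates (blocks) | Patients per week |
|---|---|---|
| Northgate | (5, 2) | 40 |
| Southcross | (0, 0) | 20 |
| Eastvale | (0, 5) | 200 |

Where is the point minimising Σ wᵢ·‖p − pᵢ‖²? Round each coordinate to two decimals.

The minimiser of Σwᵢ‖p−pᵢ‖² is the weighted centroid p* = (Σwᵢpᵢ)/(Σwᵢ).
Σwᵢ = 260.
Σwᵢxᵢ = 40·5 + 20·0 + 200·0 = 200.
Σwᵢyᵢ = 40·2 + 20·0 + 200·5 = 1080.
x* = 200/260 = 0.77, y* = 1080/260 = 4.15.

(0.77, 4.15)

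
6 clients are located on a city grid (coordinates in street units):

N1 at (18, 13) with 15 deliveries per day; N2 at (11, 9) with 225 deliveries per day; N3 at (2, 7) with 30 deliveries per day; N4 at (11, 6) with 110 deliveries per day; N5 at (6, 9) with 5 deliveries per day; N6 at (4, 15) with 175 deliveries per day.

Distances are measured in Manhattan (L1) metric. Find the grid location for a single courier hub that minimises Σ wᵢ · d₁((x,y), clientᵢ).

Manhattan distance separates: Σwᵢ(|x−xᵢ|+|y−yᵢ|) = Σwᵢ|x−xᵢ| + Σwᵢ|y−yᵢ|, so x and y are optimised independently as 1-D weighted medians.
Total weight W = 560; half = 280.
x-coordinate, sorted with cumulative weight:
  x=2 (N3, w=30) cum 30
  x=4 (N6, w=175) cum 205
  x=6 (N5, w=5) cum 210
  x=11 (N2, w=225) cum 435  ← median
  x=11 (N4, w=110) cum 545
  x=18 (N1, w=15) cum 560
⇒ x* = 11
y-coordinate, sorted with cumulative weight:
  y=6 (N4, w=110) cum 110
  y=7 (N3, w=30) cum 140
  y=9 (N2, w=225) cum 365  ← median
  y=9 (N5, w=5) cum 370
  y=13 (N1, w=15) cum 385
  y=15 (N6, w=175) cum 560
⇒ y* = 9

(11, 9)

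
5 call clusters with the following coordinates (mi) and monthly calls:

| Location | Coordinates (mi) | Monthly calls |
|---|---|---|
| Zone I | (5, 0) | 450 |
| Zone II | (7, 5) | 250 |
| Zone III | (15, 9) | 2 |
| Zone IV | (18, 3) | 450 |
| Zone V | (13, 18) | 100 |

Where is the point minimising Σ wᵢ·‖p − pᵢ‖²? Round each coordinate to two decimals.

The minimiser of Σwᵢ‖p−pᵢ‖² is the weighted centroid p* = (Σwᵢpᵢ)/(Σwᵢ).
Σwᵢ = 1252.
Σwᵢxᵢ = 450·5 + 250·7 + 2·15 + 450·18 + 100·13 = 13430.
Σwᵢyᵢ = 450·0 + 250·5 + 2·9 + 450·3 + 100·18 = 4418.
x* = 13430/1252 = 10.73, y* = 4418/1252 = 3.53.

(10.73, 3.53)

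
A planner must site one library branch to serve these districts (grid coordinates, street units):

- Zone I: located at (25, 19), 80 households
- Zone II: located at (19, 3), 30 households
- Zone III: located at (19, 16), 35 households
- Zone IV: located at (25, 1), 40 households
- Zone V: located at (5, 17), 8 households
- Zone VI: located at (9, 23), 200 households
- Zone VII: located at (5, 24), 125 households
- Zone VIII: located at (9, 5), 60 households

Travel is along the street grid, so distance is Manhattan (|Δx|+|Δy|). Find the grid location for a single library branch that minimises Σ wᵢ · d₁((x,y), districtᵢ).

Manhattan distance separates: Σwᵢ(|x−xᵢ|+|y−yᵢ|) = Σwᵢ|x−xᵢ| + Σwᵢ|y−yᵢ|, so x and y are optimised independently as 1-D weighted medians.
Total weight W = 578; half = 289.
x-coordinate, sorted with cumulative weight:
  x=5 (Zone V, w=8) cum 8
  x=5 (Zone VII, w=125) cum 133
  x=9 (Zone VI, w=200) cum 333  ← median
  x=9 (Zone VIII, w=60) cum 393
  x=19 (Zone II, w=30) cum 423
  x=19 (Zone III, w=35) cum 458
  x=25 (Zone I, w=80) cum 538
  x=25 (Zone IV, w=40) cum 578
⇒ x* = 9
y-coordinate, sorted with cumulative weight:
  y=1 (Zone IV, w=40) cum 40
  y=3 (Zone II, w=30) cum 70
  y=5 (Zone VIII, w=60) cum 130
  y=16 (Zone III, w=35) cum 165
  y=17 (Zone V, w=8) cum 173
  y=19 (Zone I, w=80) cum 253
  y=23 (Zone VI, w=200) cum 453  ← median
  y=24 (Zone VII, w=125) cum 578
⇒ y* = 23

(9, 23)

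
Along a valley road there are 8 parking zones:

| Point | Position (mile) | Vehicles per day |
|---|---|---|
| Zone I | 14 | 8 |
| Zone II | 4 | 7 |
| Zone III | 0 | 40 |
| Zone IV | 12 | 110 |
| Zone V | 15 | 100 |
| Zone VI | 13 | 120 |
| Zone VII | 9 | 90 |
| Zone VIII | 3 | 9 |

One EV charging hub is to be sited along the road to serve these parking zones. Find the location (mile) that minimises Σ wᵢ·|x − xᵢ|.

For a sum of weighted absolute distances on a line, the optimum is the weighted median (not the mean). Total weight W = 484; half-weight = 242.
Sort by position and accumulate weight:
  mile 0 (Zone III, w=40) → cum 40
  mile 3 (Zone VIII, w=9) → cum 49
  mile 4 (Zone II, w=7) → cum 56
  mile 9 (Zone VII, w=90) → cum 146
  mile 12 (Zone IV, w=110) → cum 256  ≥ 242 → median here
  mile 13 (Zone VI, w=120) → cum 376
  mile 14 (Zone I, w=8) → cum 384
  mile 15 (Zone V, w=100) → cum 484
Optimal location: mile 12.

x = 12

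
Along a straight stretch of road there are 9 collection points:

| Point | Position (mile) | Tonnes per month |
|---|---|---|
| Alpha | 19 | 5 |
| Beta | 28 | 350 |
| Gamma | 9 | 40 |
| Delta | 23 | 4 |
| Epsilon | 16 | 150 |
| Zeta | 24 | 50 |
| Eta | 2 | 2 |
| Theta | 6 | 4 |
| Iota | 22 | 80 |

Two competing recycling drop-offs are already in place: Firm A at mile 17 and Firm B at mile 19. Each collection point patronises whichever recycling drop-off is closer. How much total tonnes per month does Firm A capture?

196

The indifferent point is the midpoint (17+19)/2 = 18; collection points left of it (closer to Firm A at 17) go to Firm A, those right go to Firm B.
  Eta at 2 (w=2) → Firm A
  Theta at 6 (w=4) → Firm A
  Gamma at 9 (w=40) → Firm A
  Epsilon at 16 (w=150) → Firm A
  Alpha at 19 (w=5) → Firm B
  Iota at 22 (w=80) → Firm B
  Delta at 23 (w=4) → Firm B
  Zeta at 24 (w=50) → Firm B
  Beta at 28 (w=350) → Firm B
Firm A captures 196; Firm B captures 489.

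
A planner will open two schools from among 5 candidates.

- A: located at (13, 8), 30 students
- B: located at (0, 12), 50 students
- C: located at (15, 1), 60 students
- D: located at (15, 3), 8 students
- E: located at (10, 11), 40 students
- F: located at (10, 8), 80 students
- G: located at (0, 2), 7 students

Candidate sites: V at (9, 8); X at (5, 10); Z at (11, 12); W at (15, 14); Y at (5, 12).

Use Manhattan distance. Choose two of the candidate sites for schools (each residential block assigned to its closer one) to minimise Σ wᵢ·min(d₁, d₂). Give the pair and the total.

Evaluate every pair (each demand assigned to the nearer of the two):
  {V, Y}: total = 1583
  {V, X}: total = 1669
  {V, Z}: total = 1803
  {V, W}: total = 1983
  {Z, Y}: total = 2019
  {X, Z}: total = 2105
  {Z, W}: total = 2225
  {X, W}: total = 2349
  {W, Y}: total = 2423
  {X, Y}: total = 2717
Best pair: {V, Y} with total 1583.

{V, Y}, total 1583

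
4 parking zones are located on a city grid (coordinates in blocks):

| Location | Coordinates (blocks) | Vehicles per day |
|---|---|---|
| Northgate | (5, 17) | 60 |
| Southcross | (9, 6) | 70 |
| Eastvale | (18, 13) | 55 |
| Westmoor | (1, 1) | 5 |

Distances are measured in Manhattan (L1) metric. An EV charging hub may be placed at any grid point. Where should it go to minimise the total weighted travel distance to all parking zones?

Manhattan distance separates: Σwᵢ(|x−xᵢ|+|y−yᵢ|) = Σwᵢ|x−xᵢ| + Σwᵢ|y−yᵢ|, so x and y are optimised independently as 1-D weighted medians.
Total weight W = 190; half = 95.
x-coordinate, sorted with cumulative weight:
  x=1 (Westmoor, w=5) cum 5
  x=5 (Northgate, w=60) cum 65
  x=9 (Southcross, w=70) cum 135  ← median
  x=18 (Eastvale, w=55) cum 190
⇒ x* = 9
y-coordinate, sorted with cumulative weight:
  y=1 (Westmoor, w=5) cum 5
  y=6 (Southcross, w=70) cum 75
  y=13 (Eastvale, w=55) cum 130  ← median
  y=17 (Northgate, w=60) cum 190
⇒ y* = 13

(9, 13)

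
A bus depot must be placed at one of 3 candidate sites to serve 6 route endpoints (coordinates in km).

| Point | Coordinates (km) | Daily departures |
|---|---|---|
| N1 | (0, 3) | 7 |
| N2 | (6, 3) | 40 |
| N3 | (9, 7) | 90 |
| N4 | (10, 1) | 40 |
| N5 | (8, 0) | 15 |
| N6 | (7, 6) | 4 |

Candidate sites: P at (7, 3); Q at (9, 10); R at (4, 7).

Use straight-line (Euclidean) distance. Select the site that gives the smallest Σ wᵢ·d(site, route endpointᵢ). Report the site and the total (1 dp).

P, total 695.1 km

Total weighted distance at each candidate:
  P (7, 3): total = 695.1
  Q (9, 10): total = 1185.3
  R (4, 7): total = 1141.5
Minimum is at P with total 695.1 km.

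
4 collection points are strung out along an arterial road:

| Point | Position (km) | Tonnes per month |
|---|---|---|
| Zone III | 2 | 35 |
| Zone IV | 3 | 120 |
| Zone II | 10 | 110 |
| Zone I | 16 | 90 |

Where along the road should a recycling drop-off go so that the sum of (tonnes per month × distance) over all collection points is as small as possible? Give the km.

x = 10

For a sum of weighted absolute distances on a line, the optimum is the weighted median (not the mean). Total weight W = 355; half-weight = 177.5.
Sort by position and accumulate weight:
  km 2 (Zone III, w=35) → cum 35
  km 3 (Zone IV, w=120) → cum 155
  km 10 (Zone II, w=110) → cum 265  ≥ 177.5 → median here
  km 16 (Zone I, w=90) → cum 355
Optimal location: km 10.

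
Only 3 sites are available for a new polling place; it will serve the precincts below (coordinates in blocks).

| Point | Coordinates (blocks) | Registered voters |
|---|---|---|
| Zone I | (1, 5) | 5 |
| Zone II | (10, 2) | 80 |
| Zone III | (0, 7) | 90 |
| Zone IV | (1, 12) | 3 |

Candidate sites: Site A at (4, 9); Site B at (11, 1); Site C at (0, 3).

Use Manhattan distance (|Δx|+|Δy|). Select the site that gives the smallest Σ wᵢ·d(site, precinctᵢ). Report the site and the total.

Site C, total 1285 blocks

Total weighted distance at each candidate:
  Site A (4, 9): total = 1633
  Site B (11, 1): total = 1823
  Site C (0, 3): total = 1285
Minimum is at Site C with total 1285 blocks.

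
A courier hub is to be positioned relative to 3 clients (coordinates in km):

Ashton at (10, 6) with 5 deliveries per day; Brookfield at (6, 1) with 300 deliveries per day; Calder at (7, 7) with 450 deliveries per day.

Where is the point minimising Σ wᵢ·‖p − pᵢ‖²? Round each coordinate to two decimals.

The minimiser of Σwᵢ‖p−pᵢ‖² is the weighted centroid p* = (Σwᵢpᵢ)/(Σwᵢ).
Σwᵢ = 755.
Σwᵢxᵢ = 5·10 + 300·6 + 450·7 = 5000.
Σwᵢyᵢ = 5·6 + 300·1 + 450·7 = 3480.
x* = 5000/755 = 6.62, y* = 3480/755 = 4.61.

(6.62, 4.61)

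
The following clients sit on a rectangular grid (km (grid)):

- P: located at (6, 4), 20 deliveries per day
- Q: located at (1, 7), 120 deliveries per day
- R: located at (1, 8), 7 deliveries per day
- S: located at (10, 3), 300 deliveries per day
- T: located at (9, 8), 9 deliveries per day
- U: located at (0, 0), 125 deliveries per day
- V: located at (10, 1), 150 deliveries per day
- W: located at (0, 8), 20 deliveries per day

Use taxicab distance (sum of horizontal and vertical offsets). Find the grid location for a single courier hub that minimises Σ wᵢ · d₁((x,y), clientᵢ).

Manhattan distance separates: Σwᵢ(|x−xᵢ|+|y−yᵢ|) = Σwᵢ|x−xᵢ| + Σwᵢ|y−yᵢ|, so x and y are optimised independently as 1-D weighted medians.
Total weight W = 751; half = 375.5.
x-coordinate, sorted with cumulative weight:
  x=0 (U, w=125) cum 125
  x=0 (W, w=20) cum 145
  x=1 (Q, w=120) cum 265
  x=1 (R, w=7) cum 272
  x=6 (P, w=20) cum 292
  x=9 (T, w=9) cum 301
  x=10 (S, w=300) cum 601  ← median
  x=10 (V, w=150) cum 751
⇒ x* = 10
y-coordinate, sorted with cumulative weight:
  y=0 (U, w=125) cum 125
  y=1 (V, w=150) cum 275
  y=3 (S, w=300) cum 575  ← median
  y=4 (P, w=20) cum 595
  y=7 (Q, w=120) cum 715
  y=8 (R, w=7) cum 722
  y=8 (T, w=9) cum 731
  y=8 (W, w=20) cum 751
⇒ y* = 3

(10, 3)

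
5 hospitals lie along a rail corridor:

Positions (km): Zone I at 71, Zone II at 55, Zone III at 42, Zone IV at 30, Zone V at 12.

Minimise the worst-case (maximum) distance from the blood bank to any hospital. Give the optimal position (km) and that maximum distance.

The 1-center on a line is the midpoint of the two extreme points: leftmost at 12, rightmost at 71.
Optimal location = (12 + 71)/2 = 41.5; maximum distance = (71 − 12)/2 = 29.5.

location 41.5, max distance 29.5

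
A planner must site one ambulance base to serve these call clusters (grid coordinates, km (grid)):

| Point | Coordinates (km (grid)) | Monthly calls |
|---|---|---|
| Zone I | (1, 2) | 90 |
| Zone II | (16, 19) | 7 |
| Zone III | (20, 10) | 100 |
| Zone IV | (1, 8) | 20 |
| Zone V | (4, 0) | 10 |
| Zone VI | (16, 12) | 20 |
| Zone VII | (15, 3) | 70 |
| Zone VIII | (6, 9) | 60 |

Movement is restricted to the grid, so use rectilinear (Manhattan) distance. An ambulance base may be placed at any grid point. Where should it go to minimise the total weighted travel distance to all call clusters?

Manhattan distance separates: Σwᵢ(|x−xᵢ|+|y−yᵢ|) = Σwᵢ|x−xᵢ| + Σwᵢ|y−yᵢ|, so x and y are optimised independently as 1-D weighted medians.
Total weight W = 377; half = 188.5.
x-coordinate, sorted with cumulative weight:
  x=1 (Zone I, w=90) cum 90
  x=1 (Zone IV, w=20) cum 110
  x=4 (Zone V, w=10) cum 120
  x=6 (Zone VIII, w=60) cum 180
  x=15 (Zone VII, w=70) cum 250  ← median
  x=16 (Zone II, w=7) cum 257
  x=16 (Zone VI, w=20) cum 277
  x=20 (Zone III, w=100) cum 377
⇒ x* = 15
y-coordinate, sorted with cumulative weight:
  y=0 (Zone V, w=10) cum 10
  y=2 (Zone I, w=90) cum 100
  y=3 (Zone VII, w=70) cum 170
  y=8 (Zone IV, w=20) cum 190  ← median
  y=9 (Zone VIII, w=60) cum 250
  y=10 (Zone III, w=100) cum 350
  y=12 (Zone VI, w=20) cum 370
  y=19 (Zone II, w=7) cum 377
⇒ y* = 8

(15, 8)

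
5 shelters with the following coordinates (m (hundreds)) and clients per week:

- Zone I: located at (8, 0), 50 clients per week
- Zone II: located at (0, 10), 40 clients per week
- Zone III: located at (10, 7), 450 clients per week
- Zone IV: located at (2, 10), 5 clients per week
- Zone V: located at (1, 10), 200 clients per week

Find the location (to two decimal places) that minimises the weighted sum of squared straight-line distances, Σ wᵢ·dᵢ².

The minimiser of Σwᵢ‖p−pᵢ‖² is the weighted centroid p* = (Σwᵢpᵢ)/(Σwᵢ).
Σwᵢ = 745.
Σwᵢxᵢ = 50·8 + 40·0 + 450·10 + 5·2 + 200·1 = 5110.
Σwᵢyᵢ = 50·0 + 40·10 + 450·7 + 5·10 + 200·10 = 5600.
x* = 5110/745 = 6.86, y* = 5600/745 = 7.52.

(6.86, 7.52)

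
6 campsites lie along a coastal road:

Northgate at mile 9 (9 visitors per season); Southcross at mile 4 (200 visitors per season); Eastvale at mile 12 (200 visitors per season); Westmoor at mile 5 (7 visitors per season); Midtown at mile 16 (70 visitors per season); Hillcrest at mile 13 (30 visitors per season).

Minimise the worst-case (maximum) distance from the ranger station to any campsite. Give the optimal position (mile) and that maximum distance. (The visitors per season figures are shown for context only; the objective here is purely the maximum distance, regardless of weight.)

The 1-center on a line is the midpoint of the two extreme points: leftmost at 4, rightmost at 16.
Optimal location = (4 + 16)/2 = 10; maximum distance = (16 − 4)/2 = 6.

location 10, max distance 6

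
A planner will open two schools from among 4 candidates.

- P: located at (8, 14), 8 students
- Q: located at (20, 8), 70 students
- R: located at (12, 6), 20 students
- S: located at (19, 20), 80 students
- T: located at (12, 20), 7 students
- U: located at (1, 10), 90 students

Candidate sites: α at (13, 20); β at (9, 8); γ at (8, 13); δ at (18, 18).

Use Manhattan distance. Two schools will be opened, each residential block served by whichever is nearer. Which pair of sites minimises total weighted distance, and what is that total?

{β, δ}, total 2122

Evaluate every pair (each demand assigned to the nearer of the two):
  {β, δ}: total = 2122
  {γ, δ}: total = 2264
  {α, β}: total = 2313
  {α, γ}: total = 2805
  {β, γ}: total = 3295
  {α, δ}: total = 3455
Best pair: {β, δ} with total 2122.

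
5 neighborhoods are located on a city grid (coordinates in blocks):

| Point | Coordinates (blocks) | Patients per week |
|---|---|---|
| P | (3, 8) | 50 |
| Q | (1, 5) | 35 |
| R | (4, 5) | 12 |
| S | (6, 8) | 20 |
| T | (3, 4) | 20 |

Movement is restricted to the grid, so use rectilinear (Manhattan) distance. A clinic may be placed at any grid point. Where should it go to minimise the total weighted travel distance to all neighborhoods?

(3, 8)

Manhattan distance separates: Σwᵢ(|x−xᵢ|+|y−yᵢ|) = Σwᵢ|x−xᵢ| + Σwᵢ|y−yᵢ|, so x and y are optimised independently as 1-D weighted medians.
Total weight W = 137; half = 68.5.
x-coordinate, sorted with cumulative weight:
  x=1 (Q, w=35) cum 35
  x=3 (P, w=50) cum 85  ← median
  x=3 (T, w=20) cum 105
  x=4 (R, w=12) cum 117
  x=6 (S, w=20) cum 137
⇒ x* = 3
y-coordinate, sorted with cumulative weight:
  y=4 (T, w=20) cum 20
  y=5 (Q, w=35) cum 55
  y=5 (R, w=12) cum 67
  y=8 (P, w=50) cum 117  ← median
  y=8 (S, w=20) cum 137
⇒ y* = 8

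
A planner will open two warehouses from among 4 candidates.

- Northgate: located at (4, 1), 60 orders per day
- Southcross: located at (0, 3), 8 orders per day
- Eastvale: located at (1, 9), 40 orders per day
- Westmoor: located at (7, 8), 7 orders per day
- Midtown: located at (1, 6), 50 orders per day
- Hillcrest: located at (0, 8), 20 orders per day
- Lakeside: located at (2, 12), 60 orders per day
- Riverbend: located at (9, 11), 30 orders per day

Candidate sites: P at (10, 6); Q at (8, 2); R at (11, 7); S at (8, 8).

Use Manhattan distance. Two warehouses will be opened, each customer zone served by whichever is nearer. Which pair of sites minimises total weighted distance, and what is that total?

{Q, S}, total 2029

Evaluate every pair (each demand assigned to the nearer of the two):
  {Q, S}: total = 2029
  {P, S}: total = 2421
  {R, S}: total = 2421
  {P, Q}: total = 2597
  {Q, R}: total = 2697
  {P, R}: total = 2989
Best pair: {Q, S} with total 2029.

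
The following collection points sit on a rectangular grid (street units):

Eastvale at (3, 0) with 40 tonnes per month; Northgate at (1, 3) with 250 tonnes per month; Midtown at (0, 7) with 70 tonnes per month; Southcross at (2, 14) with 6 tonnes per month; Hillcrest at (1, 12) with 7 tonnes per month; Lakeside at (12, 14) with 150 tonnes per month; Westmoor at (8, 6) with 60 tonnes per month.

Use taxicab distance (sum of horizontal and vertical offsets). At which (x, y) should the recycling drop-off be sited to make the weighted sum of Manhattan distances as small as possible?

(1, 6)

Manhattan distance separates: Σwᵢ(|x−xᵢ|+|y−yᵢ|) = Σwᵢ|x−xᵢ| + Σwᵢ|y−yᵢ|, so x and y are optimised independently as 1-D weighted medians.
Total weight W = 583; half = 291.5.
x-coordinate, sorted with cumulative weight:
  x=0 (Midtown, w=70) cum 70
  x=1 (Northgate, w=250) cum 320  ← median
  x=1 (Hillcrest, w=7) cum 327
  x=2 (Southcross, w=6) cum 333
  x=3 (Eastvale, w=40) cum 373
  x=8 (Westmoor, w=60) cum 433
  x=12 (Lakeside, w=150) cum 583
⇒ x* = 1
y-coordinate, sorted with cumulative weight:
  y=0 (Eastvale, w=40) cum 40
  y=3 (Northgate, w=250) cum 290
  y=6 (Westmoor, w=60) cum 350  ← median
  y=7 (Midtown, w=70) cum 420
  y=12 (Hillcrest, w=7) cum 427
  y=14 (Southcross, w=6) cum 433
  y=14 (Lakeside, w=150) cum 583
⇒ y* = 6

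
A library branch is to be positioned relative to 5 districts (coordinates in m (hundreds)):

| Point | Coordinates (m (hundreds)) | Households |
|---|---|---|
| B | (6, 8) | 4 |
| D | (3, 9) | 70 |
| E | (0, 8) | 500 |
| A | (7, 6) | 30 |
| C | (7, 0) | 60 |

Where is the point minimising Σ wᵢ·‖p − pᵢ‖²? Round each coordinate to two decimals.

The minimiser of Σwᵢ‖p−pᵢ‖² is the weighted centroid p* = (Σwᵢpᵢ)/(Σwᵢ).
Σwᵢ = 664.
Σwᵢxᵢ = 4·6 + 70·3 + 500·0 + 30·7 + 60·7 = 864.
Σwᵢyᵢ = 4·8 + 70·9 + 500·8 + 30·6 + 60·0 = 4842.
x* = 864/664 = 1.30, y* = 4842/664 = 7.29.

(1.30, 7.29)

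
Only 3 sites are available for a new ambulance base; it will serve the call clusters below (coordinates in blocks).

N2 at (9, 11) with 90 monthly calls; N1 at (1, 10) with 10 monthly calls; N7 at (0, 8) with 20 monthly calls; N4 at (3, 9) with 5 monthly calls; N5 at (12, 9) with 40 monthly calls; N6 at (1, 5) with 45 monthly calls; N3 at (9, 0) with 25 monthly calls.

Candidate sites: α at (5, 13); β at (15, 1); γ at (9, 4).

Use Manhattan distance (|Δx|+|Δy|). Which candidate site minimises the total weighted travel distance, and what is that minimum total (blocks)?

γ, total 1910 blocks

Total weighted distance at each candidate:
  α (5, 13): total = 2245
  β (15, 1): total = 3635
  γ (9, 4): total = 1910
Minimum is at γ with total 1910 blocks.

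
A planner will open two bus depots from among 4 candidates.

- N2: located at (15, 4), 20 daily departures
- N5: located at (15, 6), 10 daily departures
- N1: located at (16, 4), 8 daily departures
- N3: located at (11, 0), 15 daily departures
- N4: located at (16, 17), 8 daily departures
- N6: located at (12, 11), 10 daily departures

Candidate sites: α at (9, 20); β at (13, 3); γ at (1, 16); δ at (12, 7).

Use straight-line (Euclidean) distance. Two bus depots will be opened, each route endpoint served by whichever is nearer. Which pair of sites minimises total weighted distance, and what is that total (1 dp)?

{β, δ}, total 281.9

Evaluate every pair (each demand assigned to the nearer of the two):
  {β, δ}: total = 281.9
  {α, β}: total = 301.7
  {β, γ}: total = 355.3
  {α, δ}: total = 363.5
  {γ, δ}: total = 388.7
  {α, γ}: total = 1072.6
Best pair: {β, δ} with total 281.9.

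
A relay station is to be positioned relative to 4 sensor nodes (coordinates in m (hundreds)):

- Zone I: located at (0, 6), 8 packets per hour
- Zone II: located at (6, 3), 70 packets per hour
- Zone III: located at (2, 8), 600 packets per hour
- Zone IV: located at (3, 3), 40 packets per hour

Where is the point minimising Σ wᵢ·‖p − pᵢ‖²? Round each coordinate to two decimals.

(2.42, 7.21)

The minimiser of Σwᵢ‖p−pᵢ‖² is the weighted centroid p* = (Σwᵢpᵢ)/(Σwᵢ).
Σwᵢ = 718.
Σwᵢxᵢ = 8·0 + 70·6 + 600·2 + 40·3 = 1740.
Σwᵢyᵢ = 8·6 + 70·3 + 600·8 + 40·3 = 5178.
x* = 1740/718 = 2.42, y* = 5178/718 = 7.21.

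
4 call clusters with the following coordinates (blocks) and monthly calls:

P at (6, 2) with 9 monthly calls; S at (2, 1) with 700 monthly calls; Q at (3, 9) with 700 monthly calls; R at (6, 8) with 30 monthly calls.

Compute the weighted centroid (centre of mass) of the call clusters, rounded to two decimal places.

(2.59, 5.04)

The minimiser of Σwᵢ‖p−pᵢ‖² is the weighted centroid p* = (Σwᵢpᵢ)/(Σwᵢ).
Σwᵢ = 1439.
Σwᵢxᵢ = 9·6 + 700·2 + 700·3 + 30·6 = 3734.
Σwᵢyᵢ = 9·2 + 700·1 + 700·9 + 30·8 = 7258.
x* = 3734/1439 = 2.59, y* = 7258/1439 = 5.04.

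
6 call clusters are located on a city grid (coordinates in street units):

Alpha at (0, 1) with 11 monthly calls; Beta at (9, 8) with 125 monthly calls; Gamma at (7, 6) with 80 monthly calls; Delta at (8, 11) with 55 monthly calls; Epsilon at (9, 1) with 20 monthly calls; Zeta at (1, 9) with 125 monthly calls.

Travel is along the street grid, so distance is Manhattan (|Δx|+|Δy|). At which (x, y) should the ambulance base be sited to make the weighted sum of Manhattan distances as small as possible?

(7, 8)

Manhattan distance separates: Σwᵢ(|x−xᵢ|+|y−yᵢ|) = Σwᵢ|x−xᵢ| + Σwᵢ|y−yᵢ|, so x and y are optimised independently as 1-D weighted medians.
Total weight W = 416; half = 208.
x-coordinate, sorted with cumulative weight:
  x=0 (Alpha, w=11) cum 11
  x=1 (Zeta, w=125) cum 136
  x=7 (Gamma, w=80) cum 216  ← median
  x=8 (Delta, w=55) cum 271
  x=9 (Beta, w=125) cum 396
  x=9 (Epsilon, w=20) cum 416
⇒ x* = 7
y-coordinate, sorted with cumulative weight:
  y=1 (Alpha, w=11) cum 11
  y=1 (Epsilon, w=20) cum 31
  y=6 (Gamma, w=80) cum 111
  y=8 (Beta, w=125) cum 236  ← median
  y=9 (Zeta, w=125) cum 361
  y=11 (Delta, w=55) cum 416
⇒ y* = 8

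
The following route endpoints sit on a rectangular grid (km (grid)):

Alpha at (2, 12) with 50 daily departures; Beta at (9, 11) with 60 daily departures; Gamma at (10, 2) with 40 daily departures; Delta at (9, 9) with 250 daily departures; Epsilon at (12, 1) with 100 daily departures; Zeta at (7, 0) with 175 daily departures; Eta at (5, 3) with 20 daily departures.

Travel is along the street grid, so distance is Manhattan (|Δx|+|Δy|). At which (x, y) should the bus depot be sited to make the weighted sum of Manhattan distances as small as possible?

Manhattan distance separates: Σwᵢ(|x−xᵢ|+|y−yᵢ|) = Σwᵢ|x−xᵢ| + Σwᵢ|y−yᵢ|, so x and y are optimised independently as 1-D weighted medians.
Total weight W = 695; half = 347.5.
x-coordinate, sorted with cumulative weight:
  x=2 (Alpha, w=50) cum 50
  x=5 (Eta, w=20) cum 70
  x=7 (Zeta, w=175) cum 245
  x=9 (Beta, w=60) cum 305
  x=9 (Delta, w=250) cum 555  ← median
  x=10 (Gamma, w=40) cum 595
  x=12 (Epsilon, w=100) cum 695
⇒ x* = 9
y-coordinate, sorted with cumulative weight:
  y=0 (Zeta, w=175) cum 175
  y=1 (Epsilon, w=100) cum 275
  y=2 (Gamma, w=40) cum 315
  y=3 (Eta, w=20) cum 335
  y=9 (Delta, w=250) cum 585  ← median
  y=11 (Beta, w=60) cum 645
  y=12 (Alpha, w=50) cum 695
⇒ y* = 9

(9, 9)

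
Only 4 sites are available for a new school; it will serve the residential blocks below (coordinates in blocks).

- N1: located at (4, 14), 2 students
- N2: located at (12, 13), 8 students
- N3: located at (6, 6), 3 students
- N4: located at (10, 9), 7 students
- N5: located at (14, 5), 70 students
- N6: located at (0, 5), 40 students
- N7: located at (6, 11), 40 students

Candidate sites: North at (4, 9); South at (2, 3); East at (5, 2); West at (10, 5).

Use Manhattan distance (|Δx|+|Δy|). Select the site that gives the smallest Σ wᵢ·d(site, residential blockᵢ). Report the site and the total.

West, total 1233 blocks

Total weighted distance at each candidate:
  North (4, 9): total = 1623
  South (2, 3): total = 1925
  East (5, 2): total = 1829
  West (10, 5): total = 1233
Minimum is at West with total 1233 blocks.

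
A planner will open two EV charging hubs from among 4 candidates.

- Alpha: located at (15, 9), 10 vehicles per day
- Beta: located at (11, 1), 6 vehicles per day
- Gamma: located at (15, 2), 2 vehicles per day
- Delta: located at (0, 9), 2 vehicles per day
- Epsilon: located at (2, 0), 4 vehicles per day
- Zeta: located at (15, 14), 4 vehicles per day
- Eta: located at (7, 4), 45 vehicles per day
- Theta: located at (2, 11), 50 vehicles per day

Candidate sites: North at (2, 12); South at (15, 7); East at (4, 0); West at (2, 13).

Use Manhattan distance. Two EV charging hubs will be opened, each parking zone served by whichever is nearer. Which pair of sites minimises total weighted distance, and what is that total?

Evaluate every pair (each demand assigned to the nearer of the two):
  {North, East}: total = 677
  {North, South}: total = 721
  {East, West}: total = 735
  {South, West}: total = 777
  {North, West}: total = 1075
  {South, East}: total = 1105
Best pair: {North, East} with total 677.

{North, East}, total 677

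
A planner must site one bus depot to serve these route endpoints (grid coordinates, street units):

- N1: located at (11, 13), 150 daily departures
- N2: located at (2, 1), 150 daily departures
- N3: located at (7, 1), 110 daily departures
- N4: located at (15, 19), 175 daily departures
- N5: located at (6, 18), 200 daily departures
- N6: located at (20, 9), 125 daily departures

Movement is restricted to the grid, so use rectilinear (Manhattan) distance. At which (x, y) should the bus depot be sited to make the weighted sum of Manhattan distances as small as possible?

(7, 13)

Manhattan distance separates: Σwᵢ(|x−xᵢ|+|y−yᵢ|) = Σwᵢ|x−xᵢ| + Σwᵢ|y−yᵢ|, so x and y are optimised independently as 1-D weighted medians.
Total weight W = 910; half = 455.
x-coordinate, sorted with cumulative weight:
  x=2 (N2, w=150) cum 150
  x=6 (N5, w=200) cum 350
  x=7 (N3, w=110) cum 460  ← median
  x=11 (N1, w=150) cum 610
  x=15 (N4, w=175) cum 785
  x=20 (N6, w=125) cum 910
⇒ x* = 7
y-coordinate, sorted with cumulative weight:
  y=1 (N2, w=150) cum 150
  y=1 (N3, w=110) cum 260
  y=9 (N6, w=125) cum 385
  y=13 (N1, w=150) cum 535  ← median
  y=18 (N5, w=200) cum 735
  y=19 (N4, w=175) cum 910
⇒ y* = 13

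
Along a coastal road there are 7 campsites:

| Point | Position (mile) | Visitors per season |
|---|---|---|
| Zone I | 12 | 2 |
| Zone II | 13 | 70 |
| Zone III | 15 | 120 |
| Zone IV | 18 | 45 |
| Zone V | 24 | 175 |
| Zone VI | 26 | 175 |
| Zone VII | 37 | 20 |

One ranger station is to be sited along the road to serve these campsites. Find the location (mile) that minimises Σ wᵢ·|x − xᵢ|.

For a sum of weighted absolute distances on a line, the optimum is the weighted median (not the mean). Total weight W = 607; half-weight = 303.5.
Sort by position and accumulate weight:
  mile 12 (Zone I, w=2) → cum 2
  mile 13 (Zone II, w=70) → cum 72
  mile 15 (Zone III, w=120) → cum 192
  mile 18 (Zone IV, w=45) → cum 237
  mile 24 (Zone V, w=175) → cum 412  ≥ 303.5 → median here
  mile 26 (Zone VI, w=175) → cum 587
  mile 37 (Zone VII, w=20) → cum 607
Optimal location: mile 24.

x = 24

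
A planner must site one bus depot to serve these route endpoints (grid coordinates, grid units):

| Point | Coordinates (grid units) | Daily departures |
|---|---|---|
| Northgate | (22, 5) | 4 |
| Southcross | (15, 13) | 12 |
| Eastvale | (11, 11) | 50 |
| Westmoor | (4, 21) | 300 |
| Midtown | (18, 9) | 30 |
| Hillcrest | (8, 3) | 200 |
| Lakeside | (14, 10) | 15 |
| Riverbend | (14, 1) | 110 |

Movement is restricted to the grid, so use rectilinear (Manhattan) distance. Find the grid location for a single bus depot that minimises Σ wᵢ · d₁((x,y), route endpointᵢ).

Manhattan distance separates: Σwᵢ(|x−xᵢ|+|y−yᵢ|) = Σwᵢ|x−xᵢ| + Σwᵢ|y−yᵢ|, so x and y are optimised independently as 1-D weighted medians.
Total weight W = 721; half = 360.5.
x-coordinate, sorted with cumulative weight:
  x=4 (Westmoor, w=300) cum 300
  x=8 (Hillcrest, w=200) cum 500  ← median
  x=11 (Eastvale, w=50) cum 550
  x=14 (Lakeside, w=15) cum 565
  x=14 (Riverbend, w=110) cum 675
  x=15 (Southcross, w=12) cum 687
  x=18 (Midtown, w=30) cum 717
  x=22 (Northgate, w=4) cum 721
⇒ x* = 8
y-coordinate, sorted with cumulative weight:
  y=1 (Riverbend, w=110) cum 110
  y=3 (Hillcrest, w=200) cum 310
  y=5 (Northgate, w=4) cum 314
  y=9 (Midtown, w=30) cum 344
  y=10 (Lakeside, w=15) cum 359
  y=11 (Eastvale, w=50) cum 409  ← median
  y=13 (Southcross, w=12) cum 421
  y=21 (Westmoor, w=300) cum 721
⇒ y* = 11

(8, 11)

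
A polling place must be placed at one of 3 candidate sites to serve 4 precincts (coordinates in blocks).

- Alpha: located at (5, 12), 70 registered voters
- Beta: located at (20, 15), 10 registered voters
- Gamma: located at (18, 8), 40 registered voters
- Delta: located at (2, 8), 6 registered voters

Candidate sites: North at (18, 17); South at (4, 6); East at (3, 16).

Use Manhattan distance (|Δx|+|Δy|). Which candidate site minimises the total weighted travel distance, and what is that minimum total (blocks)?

Total weighted distance at each candidate:
  North (18, 17): total = 1810
  South (4, 6): total = 1404
  East (3, 16): total = 1574
Minimum is at South with total 1404 blocks.

South, total 1404 blocks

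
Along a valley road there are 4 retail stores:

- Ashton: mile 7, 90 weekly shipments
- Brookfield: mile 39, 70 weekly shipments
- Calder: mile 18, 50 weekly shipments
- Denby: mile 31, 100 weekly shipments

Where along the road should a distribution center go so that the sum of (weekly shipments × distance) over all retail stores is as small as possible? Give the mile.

For a sum of weighted absolute distances on a line, the optimum is the weighted median (not the mean). Total weight W = 310; half-weight = 155.
Sort by position and accumulate weight:
  mile 7 (Ashton, w=90) → cum 90
  mile 18 (Calder, w=50) → cum 140
  mile 31 (Denby, w=100) → cum 240  ≥ 155 → median here
  mile 39 (Brookfield, w=70) → cum 310
Optimal location: mile 31.

x = 31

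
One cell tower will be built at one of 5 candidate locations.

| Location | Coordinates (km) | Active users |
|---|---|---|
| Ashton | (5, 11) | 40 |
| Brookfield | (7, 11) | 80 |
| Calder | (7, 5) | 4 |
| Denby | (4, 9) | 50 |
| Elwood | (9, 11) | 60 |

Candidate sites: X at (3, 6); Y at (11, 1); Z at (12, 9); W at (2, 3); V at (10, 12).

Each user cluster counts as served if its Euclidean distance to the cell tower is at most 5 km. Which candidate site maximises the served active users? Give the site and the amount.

Coverage radius r = 5 km; a point is covered iff (Δx)²+(Δy)² ≤ 5² = 25.
  X (3, 6): covers {Calder, Denby} → 54
  Y (11, 1): covers {none} → 0
  Z (12, 9): covers {Elwood} → 60
  W (2, 3): covers {none} → 0
  V (10, 12): covers {Brookfield, Elwood} → 140
Maximum coverage at V: 140 active users.

V, covering 140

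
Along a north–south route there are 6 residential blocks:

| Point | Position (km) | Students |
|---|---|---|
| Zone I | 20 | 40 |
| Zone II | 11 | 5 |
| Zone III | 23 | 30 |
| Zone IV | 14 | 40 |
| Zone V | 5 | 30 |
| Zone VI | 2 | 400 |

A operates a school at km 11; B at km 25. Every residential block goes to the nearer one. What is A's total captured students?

475

The indifferent point is the midpoint (11+25)/2 = 18; residential blocks left of it (closer to A at 11) go to A, those right go to B.
  Zone VI at 2 (w=400) → A
  Zone V at 5 (w=30) → A
  Zone II at 11 (w=5) → A
  Zone IV at 14 (w=40) → A
  Zone I at 20 (w=40) → B
  Zone III at 23 (w=30) → B
A captures 475; B captures 70.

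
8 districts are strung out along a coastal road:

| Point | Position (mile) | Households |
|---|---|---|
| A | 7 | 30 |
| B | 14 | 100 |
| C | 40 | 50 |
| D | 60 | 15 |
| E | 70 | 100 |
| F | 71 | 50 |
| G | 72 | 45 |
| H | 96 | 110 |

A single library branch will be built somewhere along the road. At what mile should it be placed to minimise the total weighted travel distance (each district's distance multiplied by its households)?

x = 70

For a sum of weighted absolute distances on a line, the optimum is the weighted median (not the mean). Total weight W = 500; half-weight = 250.
Sort by position and accumulate weight:
  mile 7 (A, w=30) → cum 30
  mile 14 (B, w=100) → cum 130
  mile 40 (C, w=50) → cum 180
  mile 60 (D, w=15) → cum 195
  mile 70 (E, w=100) → cum 295  ≥ 250 → median here
  mile 71 (F, w=50) → cum 345
  mile 72 (G, w=45) → cum 390
  mile 96 (H, w=110) → cum 500
Optimal location: mile 70.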